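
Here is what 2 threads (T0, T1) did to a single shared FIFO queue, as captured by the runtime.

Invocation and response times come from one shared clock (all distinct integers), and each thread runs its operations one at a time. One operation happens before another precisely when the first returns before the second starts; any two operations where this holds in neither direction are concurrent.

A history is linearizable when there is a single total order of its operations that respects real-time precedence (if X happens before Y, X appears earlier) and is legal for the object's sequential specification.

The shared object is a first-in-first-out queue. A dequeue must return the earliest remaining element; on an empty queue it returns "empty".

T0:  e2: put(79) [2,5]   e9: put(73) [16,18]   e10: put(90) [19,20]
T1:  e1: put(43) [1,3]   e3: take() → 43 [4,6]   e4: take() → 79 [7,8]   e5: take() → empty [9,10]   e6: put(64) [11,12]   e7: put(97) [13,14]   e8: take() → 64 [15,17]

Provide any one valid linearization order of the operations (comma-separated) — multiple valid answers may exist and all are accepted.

1. e1 put(43), leaving queue <43>
2. e2 put(79), leaving queue <43,79>
3. e3 take() → 43, leaving queue <79>
4. e4 take() → 79, leaving queue <>
5. e5 take() → empty, leaving queue <>
6. e6 put(64), leaving queue <64>
7. e7 put(97), leaving queue <64,97>
8. e8 take() → 64, leaving queue <97>
9. e9 put(73), leaving queue <97,73>
10. e10 put(90), leaving queue <97,73,90>

e1, e2, e3, e4, e5, e6, e7, e8, e9, e10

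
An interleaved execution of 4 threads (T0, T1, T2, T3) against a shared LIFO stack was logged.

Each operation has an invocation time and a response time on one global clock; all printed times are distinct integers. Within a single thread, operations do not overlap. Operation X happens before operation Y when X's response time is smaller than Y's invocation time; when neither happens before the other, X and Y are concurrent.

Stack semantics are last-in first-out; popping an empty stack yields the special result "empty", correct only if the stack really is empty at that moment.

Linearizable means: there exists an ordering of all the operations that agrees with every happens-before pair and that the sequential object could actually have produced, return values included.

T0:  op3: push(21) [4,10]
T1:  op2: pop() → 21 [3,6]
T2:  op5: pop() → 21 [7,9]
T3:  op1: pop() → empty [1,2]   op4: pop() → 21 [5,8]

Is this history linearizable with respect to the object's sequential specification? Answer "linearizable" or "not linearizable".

not linearizable

already the first 8 events (up to op4's response at time 8) admit no linearization; the first 7 still do
2 orders of the 3 completed LIFO stack ops respect real time; none is legal
no completion choice of the 2 pending operations (op3, op5) rescues it — every subset was tried
one such order, op1, op2, op4 (pending dropped), breaks at step 2 where op2 pop() → 21 is illegal
one such order, op1, op4, op2 (pending dropped), breaks at step 2 where op4 pop() → 21 is illegal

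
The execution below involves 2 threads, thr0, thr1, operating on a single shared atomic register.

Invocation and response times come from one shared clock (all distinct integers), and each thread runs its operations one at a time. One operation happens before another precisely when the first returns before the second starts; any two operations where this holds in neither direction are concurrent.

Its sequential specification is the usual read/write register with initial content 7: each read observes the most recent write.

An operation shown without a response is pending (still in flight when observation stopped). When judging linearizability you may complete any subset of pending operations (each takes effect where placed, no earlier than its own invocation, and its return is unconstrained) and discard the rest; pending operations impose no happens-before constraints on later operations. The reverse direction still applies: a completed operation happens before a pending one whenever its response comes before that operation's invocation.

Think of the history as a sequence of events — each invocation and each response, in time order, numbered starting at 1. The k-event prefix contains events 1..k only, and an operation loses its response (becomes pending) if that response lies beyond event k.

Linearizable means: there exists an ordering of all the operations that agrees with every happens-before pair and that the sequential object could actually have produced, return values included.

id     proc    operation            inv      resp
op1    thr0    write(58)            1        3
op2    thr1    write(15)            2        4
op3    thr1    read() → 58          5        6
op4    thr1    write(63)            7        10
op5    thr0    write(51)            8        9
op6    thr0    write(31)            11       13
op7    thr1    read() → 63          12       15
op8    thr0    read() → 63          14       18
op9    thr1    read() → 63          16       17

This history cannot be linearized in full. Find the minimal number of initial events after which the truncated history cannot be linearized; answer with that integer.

17

events 1..16 are linearizable, e.g. via op2, op1, op3, op5, op4, op7, op6:
step 1: op2 write(15) — value 15
step 2: op1 write(58) — value 58
step 3: op3 read() → 58 — value 58
step 4: op5 write(51) — value 51
step 5: op4 write(63) — value 63
step 6: op7 read() → 63 — value 63
step 7: op6 write(31) — value 31
with event 17 included (op9 responding at time 17), all real-time-consistent orders fail
completion choices over the 1 pending operation (op8) were checked; none helps
e.g. op1, op2, op3, op4, op5, op6, op7, op9 (pending dropped): illegal at step 3, since op3 read() → 58 cannot apply there
e.g. op1, op2, op3, op4, op5, op7, op6, op9 (pending dropped): illegal at step 3, since op3 read() → 58 cannot apply there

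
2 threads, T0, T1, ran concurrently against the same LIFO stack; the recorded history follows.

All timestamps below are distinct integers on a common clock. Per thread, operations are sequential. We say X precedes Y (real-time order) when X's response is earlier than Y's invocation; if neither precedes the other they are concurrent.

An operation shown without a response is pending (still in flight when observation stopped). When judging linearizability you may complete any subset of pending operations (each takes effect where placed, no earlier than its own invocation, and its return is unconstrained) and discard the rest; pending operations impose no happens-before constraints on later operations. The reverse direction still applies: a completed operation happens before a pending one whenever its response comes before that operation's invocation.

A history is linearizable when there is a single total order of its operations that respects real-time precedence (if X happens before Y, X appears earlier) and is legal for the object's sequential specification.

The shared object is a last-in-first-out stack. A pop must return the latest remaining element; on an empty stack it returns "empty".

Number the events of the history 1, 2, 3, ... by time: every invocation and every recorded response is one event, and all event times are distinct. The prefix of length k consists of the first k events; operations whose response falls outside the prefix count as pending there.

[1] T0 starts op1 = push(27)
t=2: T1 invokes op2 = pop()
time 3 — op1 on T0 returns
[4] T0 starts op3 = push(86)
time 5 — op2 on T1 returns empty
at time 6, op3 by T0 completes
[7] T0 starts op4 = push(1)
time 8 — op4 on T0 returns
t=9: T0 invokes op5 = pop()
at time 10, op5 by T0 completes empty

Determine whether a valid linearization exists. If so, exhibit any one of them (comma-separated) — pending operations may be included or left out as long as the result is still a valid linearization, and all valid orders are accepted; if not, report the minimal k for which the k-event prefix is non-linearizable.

events 1..9 are fine; event 10 — the response of op5 at time 10 — makes the prefix non-linearizable
every one of the 3 real-time-consistent orders over 5 completed LIFO stack ops fails the sequential spec
sample order op1, op2, op3, op4, op5 stalls at step 2 — op2 pop() → empty has no legal effect
sample order op1, op3, op2, op4, op5 stalls at step 3 — op2 pop() → empty has no legal effect

not linearizable — minimal violating prefix: 10 events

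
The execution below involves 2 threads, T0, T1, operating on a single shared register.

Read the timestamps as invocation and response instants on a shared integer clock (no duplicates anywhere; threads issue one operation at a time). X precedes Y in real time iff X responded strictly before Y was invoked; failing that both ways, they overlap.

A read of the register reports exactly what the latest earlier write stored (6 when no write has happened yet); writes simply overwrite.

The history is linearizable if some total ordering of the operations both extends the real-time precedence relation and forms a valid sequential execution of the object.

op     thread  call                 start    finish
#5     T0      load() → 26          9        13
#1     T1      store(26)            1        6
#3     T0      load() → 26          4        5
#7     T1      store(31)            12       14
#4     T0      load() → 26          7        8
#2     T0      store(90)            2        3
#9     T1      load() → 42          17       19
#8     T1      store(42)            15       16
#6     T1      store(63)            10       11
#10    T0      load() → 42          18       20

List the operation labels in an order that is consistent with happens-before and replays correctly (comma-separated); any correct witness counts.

#2, #1, #3, #4, #5, #6, #7, #8, #9, #10

after step 1 (#2 store(90)): value 90
after step 2 (#1 store(26)): value 26
after step 3 (#3 load() → 26): value 26
after step 4 (#4 load() → 26): value 26
after step 5 (#5 load() → 26): value 26
after step 6 (#6 store(63)): value 63
after step 7 (#7 store(31)): value 31
after step 8 (#8 store(42)): value 42
after step 9 (#9 load() → 42): value 42
after step 10 (#10 load() → 42): value 42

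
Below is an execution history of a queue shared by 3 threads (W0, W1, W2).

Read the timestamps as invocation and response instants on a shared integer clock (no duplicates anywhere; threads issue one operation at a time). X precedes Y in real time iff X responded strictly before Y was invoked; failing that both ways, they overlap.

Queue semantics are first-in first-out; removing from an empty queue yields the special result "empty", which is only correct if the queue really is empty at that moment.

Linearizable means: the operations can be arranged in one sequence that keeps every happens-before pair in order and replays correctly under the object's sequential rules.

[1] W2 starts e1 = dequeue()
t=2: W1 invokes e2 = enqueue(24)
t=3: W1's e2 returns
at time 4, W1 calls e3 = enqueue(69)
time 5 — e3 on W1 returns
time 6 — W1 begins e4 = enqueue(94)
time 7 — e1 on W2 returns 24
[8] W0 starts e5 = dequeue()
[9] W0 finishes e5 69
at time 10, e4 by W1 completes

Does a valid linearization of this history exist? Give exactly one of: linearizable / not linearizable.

a witness: e2, e1, e3, e4, e5
after step 1 (e2 enqueue(24)): queue <24>
after step 2 (e1 dequeue() → 24): queue <>
after step 3 (e3 enqueue(69)): queue <69>
after step 4 (e4 enqueue(94)): queue <69,94>
after step 5 (e5 dequeue() → 69): queue <94>

linearizable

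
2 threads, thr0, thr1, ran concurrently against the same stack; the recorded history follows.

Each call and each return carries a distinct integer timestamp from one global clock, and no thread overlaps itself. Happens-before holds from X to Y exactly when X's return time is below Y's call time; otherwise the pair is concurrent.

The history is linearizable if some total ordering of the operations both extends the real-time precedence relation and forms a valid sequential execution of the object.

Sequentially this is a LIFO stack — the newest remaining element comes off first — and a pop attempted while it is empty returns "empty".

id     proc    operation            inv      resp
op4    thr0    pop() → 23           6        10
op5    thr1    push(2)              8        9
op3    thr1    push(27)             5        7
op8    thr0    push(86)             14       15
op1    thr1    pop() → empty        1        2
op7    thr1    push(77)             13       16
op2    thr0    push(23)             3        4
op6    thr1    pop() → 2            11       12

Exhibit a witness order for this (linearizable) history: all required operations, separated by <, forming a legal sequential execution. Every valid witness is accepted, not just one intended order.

after step 1 (op1 pop() → empty): stack <>
after step 2 (op2 push(23)): stack <23>
after step 3 (op4 pop() → 23): stack <>
after step 4 (op3 push(27)): stack <27>
after step 5 (op5 push(2)): stack <27,2>
after step 6 (op6 pop() → 2): stack <27>
after step 7 (op7 push(77)): stack <27,77>
after step 8 (op8 push(86)): stack <27,77,86>

op1 < op2 < op4 < op3 < op5 < op6 < op7 < op8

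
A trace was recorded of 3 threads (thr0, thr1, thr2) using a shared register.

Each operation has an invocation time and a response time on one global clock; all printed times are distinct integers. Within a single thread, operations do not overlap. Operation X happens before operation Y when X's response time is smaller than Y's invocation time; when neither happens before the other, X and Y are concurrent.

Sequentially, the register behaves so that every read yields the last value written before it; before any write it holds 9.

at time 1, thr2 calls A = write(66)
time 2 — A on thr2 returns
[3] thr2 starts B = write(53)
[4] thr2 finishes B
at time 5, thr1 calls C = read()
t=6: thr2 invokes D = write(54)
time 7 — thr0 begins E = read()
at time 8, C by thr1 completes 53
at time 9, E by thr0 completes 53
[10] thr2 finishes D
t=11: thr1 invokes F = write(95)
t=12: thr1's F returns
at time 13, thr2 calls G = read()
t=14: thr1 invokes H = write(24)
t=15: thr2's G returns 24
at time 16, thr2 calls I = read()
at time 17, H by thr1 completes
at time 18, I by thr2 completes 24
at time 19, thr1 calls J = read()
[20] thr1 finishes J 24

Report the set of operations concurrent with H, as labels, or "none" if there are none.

G, I

H spans [14,17]; an op avoiding the whole window 14..17 is ordered, any other is concurrent
A [1,2]: before
B [3,4]: before
C [5,8]: before
D [6,10]: before
E [7,9]: before
F [11,12]: before
G [13,15]: concurrent
I [16,18]: concurrent
J [19,20]: after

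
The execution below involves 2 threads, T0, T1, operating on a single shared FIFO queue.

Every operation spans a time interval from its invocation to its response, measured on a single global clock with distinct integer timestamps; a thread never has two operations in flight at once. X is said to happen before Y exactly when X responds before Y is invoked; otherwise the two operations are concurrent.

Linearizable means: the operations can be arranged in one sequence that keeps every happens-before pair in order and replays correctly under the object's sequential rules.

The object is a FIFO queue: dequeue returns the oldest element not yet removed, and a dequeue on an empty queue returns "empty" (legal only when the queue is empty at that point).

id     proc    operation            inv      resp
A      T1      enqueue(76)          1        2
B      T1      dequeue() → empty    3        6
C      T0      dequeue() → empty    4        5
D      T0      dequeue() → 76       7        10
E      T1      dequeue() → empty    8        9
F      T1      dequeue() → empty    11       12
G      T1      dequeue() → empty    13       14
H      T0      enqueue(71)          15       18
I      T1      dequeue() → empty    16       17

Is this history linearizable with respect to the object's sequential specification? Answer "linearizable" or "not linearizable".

not linearizable

prefix check: 1..5 passes, 1..6 fails once B's time-6 response joins
real-time-consistent orders of the 3 completed operations: 2 — all fail the FIFO queue replay
sample order A, B, C stalls at step 2 — B dequeue() → empty has no legal effect
sample order A, C, B stalls at step 2 — C dequeue() → empty has no legal effect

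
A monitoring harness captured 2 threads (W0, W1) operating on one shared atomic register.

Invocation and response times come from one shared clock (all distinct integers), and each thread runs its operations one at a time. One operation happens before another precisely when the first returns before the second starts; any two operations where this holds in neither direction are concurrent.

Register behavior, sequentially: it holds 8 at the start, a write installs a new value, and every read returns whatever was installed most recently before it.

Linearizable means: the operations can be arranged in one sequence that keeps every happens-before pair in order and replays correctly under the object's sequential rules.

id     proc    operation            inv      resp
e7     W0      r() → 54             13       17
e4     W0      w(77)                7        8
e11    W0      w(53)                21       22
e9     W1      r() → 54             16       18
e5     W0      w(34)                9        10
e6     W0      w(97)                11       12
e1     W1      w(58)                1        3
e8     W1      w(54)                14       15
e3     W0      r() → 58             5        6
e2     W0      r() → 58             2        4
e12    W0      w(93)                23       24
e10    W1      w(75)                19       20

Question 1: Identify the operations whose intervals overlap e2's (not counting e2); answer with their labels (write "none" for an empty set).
concurrent with e2 ([2,4]): every op whose interval crosses 2..4
e1 [1,3]: concurrent
e3 [5,6]: after
e4 [7,8]: after
e5 [9,10]: after
e6 [11,12]: after
e7 [13,17]: after
e8 [14,15]: after
e9 [16,18]: after
e10 [19,20]: after
e11 [21,22]: after
e12 [23,24]: after

e1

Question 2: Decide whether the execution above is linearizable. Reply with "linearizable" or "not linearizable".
a witness: e1, e2, e3, e4, e5, e6, e8, e7, e9, e10, e11, e12
1. e1 w(58), leaving value 58
2. e2 r() → 58, leaving value 58
3. e3 r() → 58, leaving value 58
4. e4 w(77), leaving value 77
5. e5 w(34), leaving value 34
6. e6 w(97), leaving value 97
7. e8 w(54), leaving value 54
8. e7 r() → 54, leaving value 54
9. e9 r() → 54, leaving value 54
10. e10 w(75), leaving value 75
11. e11 w(53), leaving value 53
12. e12 w(93), leaving value 93

linearizable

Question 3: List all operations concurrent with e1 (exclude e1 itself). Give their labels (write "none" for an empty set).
e1 runs from 1 to 3; window-overlapping ops are concurrent
e2 [2,4]: concurrent
e3 [5,6]: after
e4 [7,8]: after
e5 [9,10]: after
e6 [11,12]: after
e7 [13,17]: after
e8 [14,15]: after
e9 [16,18]: after
e10 [19,20]: after
e11 [21,22]: after
e12 [23,24]: after

e2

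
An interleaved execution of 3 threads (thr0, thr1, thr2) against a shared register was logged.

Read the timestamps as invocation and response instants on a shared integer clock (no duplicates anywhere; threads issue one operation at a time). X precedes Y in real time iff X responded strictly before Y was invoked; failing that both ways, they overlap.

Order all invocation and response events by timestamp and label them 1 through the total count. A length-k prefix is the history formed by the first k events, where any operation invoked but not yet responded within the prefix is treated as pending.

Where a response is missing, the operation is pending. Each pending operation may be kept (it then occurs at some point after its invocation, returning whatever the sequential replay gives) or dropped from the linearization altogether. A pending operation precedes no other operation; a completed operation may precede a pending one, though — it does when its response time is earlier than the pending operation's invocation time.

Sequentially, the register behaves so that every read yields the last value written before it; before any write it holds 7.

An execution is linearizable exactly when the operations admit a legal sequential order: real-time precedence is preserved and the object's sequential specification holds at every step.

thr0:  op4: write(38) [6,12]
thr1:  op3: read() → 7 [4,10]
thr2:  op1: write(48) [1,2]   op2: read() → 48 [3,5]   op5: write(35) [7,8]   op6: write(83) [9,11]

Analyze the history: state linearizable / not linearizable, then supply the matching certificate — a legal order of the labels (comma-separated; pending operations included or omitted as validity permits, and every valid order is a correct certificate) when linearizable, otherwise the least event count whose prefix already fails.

not linearizable — minimal violating prefix: 10 events

through event 9 a valid linearization exists; event 10 (op3 responding at time 10) ends that
every one of the 3 real-time-consistent orders over 4 completed register ops fails the sequential spec
completion choices over the 2 pending operations (op4, op6) were checked; none helps
sample order op1, op2, op3, op5 (pending dropped) stalls at step 3 — op3 read() → 7 has no legal effect
sample order op1, op2, op5, op3 (pending dropped) stalls at step 4 — op3 read() → 7 has no legal effect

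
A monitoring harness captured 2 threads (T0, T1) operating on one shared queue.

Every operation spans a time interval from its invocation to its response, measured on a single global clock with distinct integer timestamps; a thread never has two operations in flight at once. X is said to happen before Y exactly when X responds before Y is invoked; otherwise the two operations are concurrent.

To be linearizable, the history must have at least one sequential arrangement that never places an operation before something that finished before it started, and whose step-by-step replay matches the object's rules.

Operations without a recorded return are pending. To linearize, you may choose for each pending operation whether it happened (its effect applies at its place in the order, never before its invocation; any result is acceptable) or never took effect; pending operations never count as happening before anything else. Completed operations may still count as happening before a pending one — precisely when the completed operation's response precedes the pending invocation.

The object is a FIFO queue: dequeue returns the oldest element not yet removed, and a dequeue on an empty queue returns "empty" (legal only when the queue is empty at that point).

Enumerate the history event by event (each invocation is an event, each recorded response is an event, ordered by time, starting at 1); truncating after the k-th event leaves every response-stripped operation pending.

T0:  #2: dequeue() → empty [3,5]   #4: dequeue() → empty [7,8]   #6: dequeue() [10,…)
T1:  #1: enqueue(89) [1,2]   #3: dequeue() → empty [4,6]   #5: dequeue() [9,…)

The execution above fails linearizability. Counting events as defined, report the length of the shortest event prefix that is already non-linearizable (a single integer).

6

events 1..5 are linearizable; a witness order is #1, #3, #2:
1. #1 enqueue(89), leaving queue <89>
2. #3 dequeue() (pending, included), leaving queue <>
3. #2 dequeue() → empty, leaving queue <>
once event 6 joins (#3's response, time 6), exhaustive search finds no witness
e.g. #1, #2, #3: illegal at step 2, since #2 dequeue() → empty cannot apply there
e.g. #1, #3, #2: illegal at step 2, since #3 dequeue() → empty cannot apply there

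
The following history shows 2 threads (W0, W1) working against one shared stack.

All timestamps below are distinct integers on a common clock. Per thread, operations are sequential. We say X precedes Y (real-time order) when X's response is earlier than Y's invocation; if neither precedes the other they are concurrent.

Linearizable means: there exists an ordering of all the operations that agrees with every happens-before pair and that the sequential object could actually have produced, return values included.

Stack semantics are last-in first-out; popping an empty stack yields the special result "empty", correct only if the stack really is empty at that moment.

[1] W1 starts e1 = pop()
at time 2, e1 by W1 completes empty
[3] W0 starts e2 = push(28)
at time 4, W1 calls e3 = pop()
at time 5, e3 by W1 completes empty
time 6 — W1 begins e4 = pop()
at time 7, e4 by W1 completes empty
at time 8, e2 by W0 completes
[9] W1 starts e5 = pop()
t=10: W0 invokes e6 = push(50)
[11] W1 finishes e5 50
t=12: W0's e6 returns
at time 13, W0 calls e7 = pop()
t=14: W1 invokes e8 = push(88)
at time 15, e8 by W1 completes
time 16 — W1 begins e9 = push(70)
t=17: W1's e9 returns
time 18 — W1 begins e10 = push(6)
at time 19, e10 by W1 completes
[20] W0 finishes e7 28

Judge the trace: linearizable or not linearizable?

a witness: e1, e3, e4, e2, e6, e5, e7, e8, e9, e10
after step 1 (e1 pop() → empty): stack <>
after step 2 (e3 pop() → empty): stack <>
after step 3 (e4 pop() → empty): stack <>
after step 4 (e2 push(28)): stack <28>
after step 5 (e6 push(50)): stack <28,50>
after step 6 (e5 pop() → 50): stack <28>
after step 7 (e7 pop() → 28): stack <>
after step 8 (e8 push(88)): stack <88>
after step 9 (e9 push(70)): stack <88,70>
after step 10 (e10 push(6)): stack <88,70,6>

linearizable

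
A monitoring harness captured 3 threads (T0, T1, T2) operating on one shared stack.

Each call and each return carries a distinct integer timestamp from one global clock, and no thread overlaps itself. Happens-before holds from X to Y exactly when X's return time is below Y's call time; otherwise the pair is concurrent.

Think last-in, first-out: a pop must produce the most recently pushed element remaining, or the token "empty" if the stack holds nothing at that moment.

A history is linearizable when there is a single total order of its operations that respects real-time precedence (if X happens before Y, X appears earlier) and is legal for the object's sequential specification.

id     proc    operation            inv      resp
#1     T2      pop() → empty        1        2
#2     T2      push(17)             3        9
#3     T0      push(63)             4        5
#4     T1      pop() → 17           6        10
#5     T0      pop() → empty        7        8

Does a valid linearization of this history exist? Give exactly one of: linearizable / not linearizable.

already the first 10 events (up to #4's response at time 10) admit no linearization; the first 9 still do
real-time-consistent orders of the 5 completed operations: 8 — all fail the stack replay
sample order #1, #2, #3, #4, #5 stalls at step 4 — #4 pop() → 17 has no legal effect
sample order #1, #2, #3, #5, #4 stalls at step 4 — #5 pop() → empty has no legal effect

not linearizable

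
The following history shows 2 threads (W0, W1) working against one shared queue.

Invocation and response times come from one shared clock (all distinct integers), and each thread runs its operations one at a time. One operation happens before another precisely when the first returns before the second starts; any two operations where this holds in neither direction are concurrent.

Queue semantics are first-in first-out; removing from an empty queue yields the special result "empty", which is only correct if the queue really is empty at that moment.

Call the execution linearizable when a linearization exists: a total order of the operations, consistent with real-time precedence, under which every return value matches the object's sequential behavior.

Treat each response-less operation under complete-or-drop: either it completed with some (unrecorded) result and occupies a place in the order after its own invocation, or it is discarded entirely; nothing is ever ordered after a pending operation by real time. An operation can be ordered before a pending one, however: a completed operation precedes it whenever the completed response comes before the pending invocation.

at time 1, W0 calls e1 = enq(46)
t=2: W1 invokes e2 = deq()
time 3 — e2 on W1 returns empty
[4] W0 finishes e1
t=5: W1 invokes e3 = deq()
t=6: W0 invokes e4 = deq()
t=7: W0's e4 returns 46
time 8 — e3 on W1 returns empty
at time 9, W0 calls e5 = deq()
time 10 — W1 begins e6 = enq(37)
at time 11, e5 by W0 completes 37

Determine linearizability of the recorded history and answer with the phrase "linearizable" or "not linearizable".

a witness: e2, e1, e4, e3, e6, e5
1. e2 deq() → empty, leaving queue <>
2. e1 enq(46), leaving queue <46>
3. e4 deq() → 46, leaving queue <>
4. e3 deq() → empty, leaving queue <>
5. e6 enq(37) (pending, included), leaving queue <37>
6. e5 deq() → 37, leaving queue <>

linearizable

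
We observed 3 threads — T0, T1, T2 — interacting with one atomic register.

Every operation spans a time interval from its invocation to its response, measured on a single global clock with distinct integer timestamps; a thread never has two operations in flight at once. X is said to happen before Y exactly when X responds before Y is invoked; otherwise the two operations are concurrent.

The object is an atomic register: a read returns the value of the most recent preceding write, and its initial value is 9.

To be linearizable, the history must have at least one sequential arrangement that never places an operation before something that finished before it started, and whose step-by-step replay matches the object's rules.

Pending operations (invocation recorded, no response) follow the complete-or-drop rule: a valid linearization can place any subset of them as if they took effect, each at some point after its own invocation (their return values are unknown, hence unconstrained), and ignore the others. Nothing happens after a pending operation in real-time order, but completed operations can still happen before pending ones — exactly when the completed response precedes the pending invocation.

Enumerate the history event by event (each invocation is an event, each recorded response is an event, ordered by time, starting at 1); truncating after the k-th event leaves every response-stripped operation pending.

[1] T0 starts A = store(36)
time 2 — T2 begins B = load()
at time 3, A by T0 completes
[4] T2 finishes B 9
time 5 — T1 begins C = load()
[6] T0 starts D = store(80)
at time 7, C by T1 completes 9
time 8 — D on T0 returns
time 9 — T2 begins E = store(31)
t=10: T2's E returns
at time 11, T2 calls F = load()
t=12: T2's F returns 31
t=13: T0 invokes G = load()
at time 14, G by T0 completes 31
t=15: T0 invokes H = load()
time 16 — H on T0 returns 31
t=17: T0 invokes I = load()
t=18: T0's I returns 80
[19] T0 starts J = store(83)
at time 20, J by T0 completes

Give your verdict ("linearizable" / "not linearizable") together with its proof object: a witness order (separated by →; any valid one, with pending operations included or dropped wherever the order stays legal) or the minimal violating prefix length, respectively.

not linearizable — minimal violating prefix: 7 events

cut after 6 events: linearizable; cut after 7 events (C responds, time 7): not linearizable
3 completed operations, 2 real-time-consistent orders — every atomic register replay fails
every completion of the 1 pending operation (D) was checked; none linearizes
e.g. A, B, C (pending dropped): illegal at step 2, since B load() → 9 cannot apply there
e.g. B, A, C (pending dropped): illegal at step 3, since C load() → 9 cannot apply there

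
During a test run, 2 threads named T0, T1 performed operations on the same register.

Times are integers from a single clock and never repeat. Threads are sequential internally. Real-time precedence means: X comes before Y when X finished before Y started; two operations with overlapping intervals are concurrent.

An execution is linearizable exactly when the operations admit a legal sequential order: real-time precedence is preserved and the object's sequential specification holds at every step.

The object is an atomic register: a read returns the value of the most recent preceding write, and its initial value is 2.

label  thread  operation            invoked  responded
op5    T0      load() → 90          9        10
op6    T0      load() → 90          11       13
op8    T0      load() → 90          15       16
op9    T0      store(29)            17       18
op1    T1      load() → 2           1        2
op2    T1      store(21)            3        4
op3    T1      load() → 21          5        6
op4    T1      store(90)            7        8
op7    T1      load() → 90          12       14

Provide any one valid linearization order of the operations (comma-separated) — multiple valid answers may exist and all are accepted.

1. op1 load() → 2, leaving value 2
2. op2 store(21), leaving value 21
3. op3 load() → 21, leaving value 21
4. op4 store(90), leaving value 90
5. op5 load() → 90, leaving value 90
6. op6 load() → 90, leaving value 90
7. op7 load() → 90, leaving value 90
8. op8 load() → 90, leaving value 90
9. op9 store(29), leaving value 29

op1, op2, op3, op4, op5, op6, op7, op8, op9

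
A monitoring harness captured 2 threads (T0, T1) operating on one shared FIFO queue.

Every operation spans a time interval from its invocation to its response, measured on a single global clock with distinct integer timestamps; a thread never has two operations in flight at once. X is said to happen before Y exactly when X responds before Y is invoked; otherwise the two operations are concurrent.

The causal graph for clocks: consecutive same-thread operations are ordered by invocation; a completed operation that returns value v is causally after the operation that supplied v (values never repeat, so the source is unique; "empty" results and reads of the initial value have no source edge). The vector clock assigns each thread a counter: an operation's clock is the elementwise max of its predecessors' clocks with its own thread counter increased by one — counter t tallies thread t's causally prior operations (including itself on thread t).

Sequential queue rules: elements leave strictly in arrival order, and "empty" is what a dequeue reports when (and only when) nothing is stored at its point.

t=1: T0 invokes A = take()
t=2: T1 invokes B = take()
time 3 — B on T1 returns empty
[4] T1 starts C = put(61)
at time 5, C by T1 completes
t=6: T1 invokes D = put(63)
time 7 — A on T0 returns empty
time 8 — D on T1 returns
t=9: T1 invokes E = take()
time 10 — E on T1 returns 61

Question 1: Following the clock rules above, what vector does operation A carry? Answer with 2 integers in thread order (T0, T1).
Answer: (1, 0)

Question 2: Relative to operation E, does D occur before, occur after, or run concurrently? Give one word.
Answer: before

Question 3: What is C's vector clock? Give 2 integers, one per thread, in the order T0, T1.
Answer: (0, 2)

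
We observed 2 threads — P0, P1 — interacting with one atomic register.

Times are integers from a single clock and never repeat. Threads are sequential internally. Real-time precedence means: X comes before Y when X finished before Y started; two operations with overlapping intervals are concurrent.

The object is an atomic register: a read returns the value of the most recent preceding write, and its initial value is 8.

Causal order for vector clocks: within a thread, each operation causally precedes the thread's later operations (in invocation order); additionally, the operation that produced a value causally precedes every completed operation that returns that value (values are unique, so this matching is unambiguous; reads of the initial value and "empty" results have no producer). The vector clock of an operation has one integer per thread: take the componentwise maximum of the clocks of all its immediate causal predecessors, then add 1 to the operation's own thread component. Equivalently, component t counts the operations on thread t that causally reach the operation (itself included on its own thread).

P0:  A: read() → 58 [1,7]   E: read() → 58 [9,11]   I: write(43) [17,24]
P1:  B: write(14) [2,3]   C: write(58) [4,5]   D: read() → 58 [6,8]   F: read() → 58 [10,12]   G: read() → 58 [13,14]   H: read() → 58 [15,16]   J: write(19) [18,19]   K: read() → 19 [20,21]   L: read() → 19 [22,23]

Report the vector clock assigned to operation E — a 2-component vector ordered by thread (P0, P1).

(2, 2)

B, invoked 2, has no incoming edges; only P1's bump applies → (0, 1)
C, invoked 4, takes VC(B)=(0, 1) under max, adds 1 for P1 → (0, 2)
D, invoked 6, takes VC(C)=(0, 2) under max, adds 1 for P1 → (0, 3)
A, invoked 1, takes VC(C)=(0, 2) under max, adds 1 for P0 → (1, 2)
F, invoked 10, takes VC(C)=(0, 2), VC(D)=(0, 3) under max, adds 1 for P1 → (0, 4)
E, invoked 9, takes VC(A)=(1, 2), VC(C)=(0, 2) under max, adds 1 for P0 → (2, 2)
G, invoked 13, takes VC(C)=(0, 2), VC(F)=(0, 4) under max, adds 1 for P1 → (0, 5)
I, invoked 17, takes VC(E)=(2, 2) under max, adds 1 for P0 → (3, 2)
H, invoked 15, takes VC(C)=(0, 2), VC(G)=(0, 5) under max, adds 1 for P1 → (0, 6)
J, invoked 18, takes VC(H)=(0, 6) under max, adds 1 for P1 → (0, 7)
K, invoked 20, takes VC(J)=(0, 7) under max, adds 1 for P1 → (0, 8)
L, invoked 22, takes VC(J)=(0, 7), VC(K)=(0, 8) under max, adds 1 for P1 → (0, 9)
target: VC(E) = (2, 2)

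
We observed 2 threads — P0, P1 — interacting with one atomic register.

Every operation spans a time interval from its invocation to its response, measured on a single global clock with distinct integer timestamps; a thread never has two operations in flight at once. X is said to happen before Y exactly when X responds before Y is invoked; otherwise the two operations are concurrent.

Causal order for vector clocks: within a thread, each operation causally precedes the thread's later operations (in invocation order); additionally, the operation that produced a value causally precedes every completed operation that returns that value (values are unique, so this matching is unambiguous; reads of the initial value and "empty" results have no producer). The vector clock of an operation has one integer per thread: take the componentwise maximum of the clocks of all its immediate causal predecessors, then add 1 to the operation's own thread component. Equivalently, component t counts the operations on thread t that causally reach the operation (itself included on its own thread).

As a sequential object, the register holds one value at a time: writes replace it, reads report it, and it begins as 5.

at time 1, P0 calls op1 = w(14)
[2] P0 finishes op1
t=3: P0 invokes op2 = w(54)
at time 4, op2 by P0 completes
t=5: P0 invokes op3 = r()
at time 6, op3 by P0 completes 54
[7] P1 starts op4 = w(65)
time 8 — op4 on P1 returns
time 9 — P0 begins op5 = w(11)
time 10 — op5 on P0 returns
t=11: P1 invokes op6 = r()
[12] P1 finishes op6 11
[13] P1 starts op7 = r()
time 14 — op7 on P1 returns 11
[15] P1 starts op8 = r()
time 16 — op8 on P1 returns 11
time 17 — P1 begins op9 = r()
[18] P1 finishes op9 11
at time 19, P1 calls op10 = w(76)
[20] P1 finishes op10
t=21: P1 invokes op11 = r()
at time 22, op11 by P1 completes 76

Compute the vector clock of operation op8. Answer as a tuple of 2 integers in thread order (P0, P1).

VC(op4, invoked at 7): no causal predecessors; +1 on P1 → (0, 1)
VC(op1, invoked at 1): no causal predecessors; +1 on P0 → (1, 0)
merge at op2 (invoked 3): VC(op1)=(1, 0), own-thread bump on P0 → (2, 0)
merge at op3 (invoked 5): VC(op2)=(2, 0), own-thread bump on P0 → (3, 0)
merge at op5 (invoked 9): VC(op3)=(3, 0), own-thread bump on P0 → (4, 0)
merge at op6 (invoked 11): VC(op4)=(0, 1), VC(op5)=(4, 0), own-thread bump on P1 → (4, 2)
merge at op7 (invoked 13): VC(op5)=(4, 0), VC(op6)=(4, 2), own-thread bump on P1 → (4, 3)
merge at op8 (invoked 15): VC(op5)=(4, 0), VC(op7)=(4, 3), own-thread bump on P1 → (4, 4)
merge at op9 (invoked 17): VC(op5)=(4, 0), VC(op8)=(4, 4), own-thread bump on P1 → (4, 5)
merge at op10 (invoked 19): VC(op9)=(4, 5), own-thread bump on P1 → (4, 6)
merge at op11 (invoked 21): VC(op10)=(4, 6), own-thread bump on P1 → (4, 7)
target: VC(op8) = (4, 4)

(4, 4)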